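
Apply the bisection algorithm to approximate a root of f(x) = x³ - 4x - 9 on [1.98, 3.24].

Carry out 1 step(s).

f(x) = x³ - 4x - 9
Initial interval: [1.98, 3.24]

Iteration 1:
  c_1 = (1.980000 + 3.240000)/2 = 2.610000
  f(c_1) = f(2.610000) = -1.660419
  f(a) × f(c) ≥ 0, new interval: [2.610000, 3.240000]

After 1 iteration(s), the approximation is c_1 = 2.610000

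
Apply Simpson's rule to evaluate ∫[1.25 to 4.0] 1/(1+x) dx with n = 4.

f(x) = 1/(1+x)
a = 1.25, b = 4.0, n = 4
h = (b - a)/n = 0.687500

Simpson's rule: (h/3)[f(x₀) + 4f(x₁) + 2f(x₂) + ... + f(xₙ)]

x_0 = 1.2500, f(x_0) = 0.444444, coefficient = 1
x_1 = 1.9375, f(x_1) = 0.340426, coefficient = 4
x_2 = 2.6250, f(x_2) = 0.275862, coefficient = 2
x_3 = 3.3125, f(x_3) = 0.231884, coefficient = 4
x_4 = 4.0000, f(x_4) = 0.200000, coefficient = 1

I ≈ (0.687500/3) × 3.485407 = 0.798739
Exact value: 0.798508
Error: 0.000231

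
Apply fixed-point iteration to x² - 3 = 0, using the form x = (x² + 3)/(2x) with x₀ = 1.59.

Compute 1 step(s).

Equation: x² - 3 = 0
Fixed-point form: x = (x² + 3)/(2x)
x₀ = 1.59

x_1 = g(1.590000) = 1.738396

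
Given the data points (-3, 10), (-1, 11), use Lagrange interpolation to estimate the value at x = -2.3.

Lagrange interpolation formula:
P(x) = Σ yᵢ × Lᵢ(x)
where Lᵢ(x) = Π_{j≠i} (x - xⱼ)/(xᵢ - xⱼ)

L_0(-2.3) = (-2.3 - (-1))/(-3 - (-1)) = 0.650000
L_1(-2.3) = (-2.3 - (-3))/(-1 - (-3)) = 0.350000

P(-2.3) = 10×L_0(-2.3) + 11×L_1(-2.3)
P(-2.3) = 10.350000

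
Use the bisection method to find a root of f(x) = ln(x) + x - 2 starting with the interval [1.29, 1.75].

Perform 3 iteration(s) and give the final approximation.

f(x) = ln(x) + x - 2
Initial interval: [1.29, 1.75]

Iteration 1:
  c_1 = (1.290000 + 1.750000)/2 = 1.520000
  f(c_1) = f(1.520000) = -0.061290
  f(a) × f(c) ≥ 0, new interval: [1.520000, 1.750000]
Iteration 2:
  c_2 = (1.520000 + 1.750000)/2 = 1.635000
  f(c_2) = f(1.635000) = 0.126643
  f(a) × f(c) < 0, new interval: [1.520000, 1.635000]
Iteration 3:
  c_3 = (1.520000 + 1.635000)/2 = 1.577500
  f(c_3) = f(1.577500) = 0.033341
  f(a) × f(c) < 0, new interval: [1.520000, 1.577500]

After 3 iteration(s), the approximation is c_3 = 1.577500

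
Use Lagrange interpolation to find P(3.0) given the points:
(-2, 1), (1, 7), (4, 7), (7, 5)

Lagrange interpolation formula:
P(x) = Σ yᵢ × Lᵢ(x)
where Lᵢ(x) = Π_{j≠i} (x - xⱼ)/(xᵢ - xⱼ)

L_0(3.0) = (3.0 - 1)/(-2 - 1) × (3.0 - 4)/(-2 - 4) × (3.0 - 7)/(-2 - 7) = -0.049383
L_1(3.0) = (3.0 - (-2))/(1 - (-2)) × (3.0 - 4)/(1 - 4) × (3.0 - 7)/(1 - 7) = 0.370370
L_2(3.0) = (3.0 - (-2))/(4 - (-2)) × (3.0 - 1)/(4 - 1) × (3.0 - 7)/(4 - 7) = 0.740741
L_3(3.0) = (3.0 - (-2))/(7 - (-2)) × (3.0 - 1)/(7 - 1) × (3.0 - 4)/(7 - 4) = -0.061728

P(3.0) = 1×L_0(3.0) + 7×L_1(3.0) + 7×L_2(3.0) + 5×L_3(3.0)
P(3.0) = 7.419753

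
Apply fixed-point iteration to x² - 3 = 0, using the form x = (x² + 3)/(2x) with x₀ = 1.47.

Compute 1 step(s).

Equation: x² - 3 = 0
Fixed-point form: x = (x² + 3)/(2x)
x₀ = 1.47

x_1 = g(1.470000) = 1.755408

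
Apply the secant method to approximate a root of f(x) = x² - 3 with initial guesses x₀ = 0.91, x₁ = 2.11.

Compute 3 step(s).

f(x) = x² - 3
x₀ = 0.91, x₁ = 2.11

Secant formula: x_{n+1} = x_n - f(x_n)(x_n - x_{n-1})/(f(x_n) - f(x_{n-1}))

Iteration 1:
  f(0.910000) = -2.171900
  f(2.110000) = 1.452100
  x_2 = 2.110000 - 1.452100×(2.110000 - 0.910000)/(1.452100 - (-2.171900))
       = 1.629172
Iteration 2:
  f(2.110000) = 1.452100
  f(1.629172) = -0.345798
  x_3 = 1.629172 - (-0.345798)×(1.629172 - 2.110000)/(-0.345798 - 1.452100)
       = 1.721652
Iteration 3:
  f(1.629172) = -0.345798
  f(1.721652) = -0.035914
  x_4 = 1.721652 - (-0.035914)×(1.721652 - 1.629172)/(-0.035914 - (-0.345798))
       = 1.732370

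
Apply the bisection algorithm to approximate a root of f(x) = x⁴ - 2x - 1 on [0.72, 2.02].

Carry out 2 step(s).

f(x) = x⁴ - 2x - 1
Initial interval: [0.72, 2.02]

Iteration 1:
  c_1 = (0.720000 + 2.020000)/2 = 1.370000
  f(c_1) = f(1.370000) = -0.217246
  f(a) × f(c) ≥ 0, new interval: [1.370000, 2.020000]
Iteration 2:
  c_2 = (1.370000 + 2.020000)/2 = 1.695000
  f(c_2) = f(1.695000) = 3.864273
  f(a) × f(c) < 0, new interval: [1.370000, 1.695000]

After 2 iteration(s), the approximation is c_2 = 1.695000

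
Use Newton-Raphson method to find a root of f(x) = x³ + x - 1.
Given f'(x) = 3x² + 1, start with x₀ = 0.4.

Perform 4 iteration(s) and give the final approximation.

f(x) = x³ + x - 1
f'(x) = 3x² + 1
x₀ = 0.4

Newton-Raphson formula: x_{n+1} = x_n - f(x_n)/f'(x_n)

Iteration 1:
  f(0.400000) = -0.536000
  f'(0.400000) = 1.480000
  x_1 = 0.400000 - (-0.536000)/1.480000 = 0.762162
Iteration 2:
  f(0.762162) = 0.204895
  f'(0.762162) = 2.742673
  x_2 = 0.762162 - 0.204895/2.742673 = 0.687456
Iteration 3:
  f(0.687456) = 0.012344
  f'(0.687456) = 2.417786
  x_3 = 0.687456 - 0.012344/2.417786 = 0.682350
Iteration 4:
  f(0.682350) = 0.000054
  f'(0.682350) = 2.396805
  x_4 = 0.682350 - 0.000054/2.396805 = 0.682328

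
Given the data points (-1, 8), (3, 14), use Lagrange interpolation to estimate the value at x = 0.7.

Lagrange interpolation formula:
P(x) = Σ yᵢ × Lᵢ(x)
where Lᵢ(x) = Π_{j≠i} (x - xⱼ)/(xᵢ - xⱼ)

L_0(0.7) = (0.7 - 3)/(-1 - 3) = 0.575000
L_1(0.7) = (0.7 - (-1))/(3 - (-1)) = 0.425000

P(0.7) = 8×L_0(0.7) + 14×L_1(0.7)
P(0.7) = 10.550000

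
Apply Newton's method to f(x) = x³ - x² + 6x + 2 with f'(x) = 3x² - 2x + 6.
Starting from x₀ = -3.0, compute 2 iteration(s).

f(x) = x³ - x² + 6x + 2
f'(x) = 3x² - 2x + 6
x₀ = -3.0

Newton-Raphson formula: x_{n+1} = x_n - f(x_n)/f'(x_n)

Iteration 1:
  f(-3.000000) = -52.000000
  f'(-3.000000) = 39.000000
  x_1 = -3.000000 - (-52.000000)/39.000000 = -1.666667
Iteration 2:
  f(-1.666667) = -15.407407
  f'(-1.666667) = 17.666667
  x_2 = -1.666667 - (-15.407407)/17.666667 = -0.794549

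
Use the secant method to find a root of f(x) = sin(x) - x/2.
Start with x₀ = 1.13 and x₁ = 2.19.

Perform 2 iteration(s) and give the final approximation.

f(x) = sin(x) - x/2
x₀ = 1.13, x₁ = 2.19

Secant formula: x_{n+1} = x_n - f(x_n)(x_n - x_{n-1})/(f(x_n) - f(x_{n-1}))

Iteration 1:
  f(1.130000) = 0.339412
  f(2.190000) = -0.280659
  x_2 = 2.190000 - (-0.280659)×(2.190000 - 1.130000)/(-0.280659 - 0.339412)
       = 1.710219
Iteration 2:
  f(2.190000) = -0.280659
  f(1.710219) = 0.135187
  x_3 = 1.710219 - 0.135187×(1.710219 - 2.190000)/(0.135187 - (-0.280659))
       = 1.866190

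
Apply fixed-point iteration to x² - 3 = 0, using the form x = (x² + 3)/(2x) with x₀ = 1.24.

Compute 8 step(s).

Equation: x² - 3 = 0
Fixed-point form: x = (x² + 3)/(2x)
x₀ = 1.24

x_1 = g(1.240000) = 1.829677
x_2 = g(1.829677) = 1.734655
x_3 = g(1.734655) = 1.732053
x_4 = g(1.732053) = 1.732051
x_5 = g(1.732051) = 1.732051
x_6 = g(1.732051) = 1.732051
x_7 = g(1.732051) = 1.732051
x_8 = g(1.732051) = 1.732051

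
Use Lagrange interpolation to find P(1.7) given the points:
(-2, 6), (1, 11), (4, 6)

Lagrange interpolation formula:
P(x) = Σ yᵢ × Lᵢ(x)
where Lᵢ(x) = Π_{j≠i} (x - xⱼ)/(xᵢ - xⱼ)

L_0(1.7) = (1.7 - 1)/(-2 - 1) × (1.7 - 4)/(-2 - 4) = -0.089444
L_1(1.7) = (1.7 - (-2))/(1 - (-2)) × (1.7 - 4)/(1 - 4) = 0.945556
L_2(1.7) = (1.7 - (-2))/(4 - (-2)) × (1.7 - 1)/(4 - 1) = 0.143889

P(1.7) = 6×L_0(1.7) + 11×L_1(1.7) + 6×L_2(1.7)
P(1.7) = 10.727778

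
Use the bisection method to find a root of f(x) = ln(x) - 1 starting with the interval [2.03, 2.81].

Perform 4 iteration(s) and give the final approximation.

f(x) = ln(x) - 1
Initial interval: [2.03, 2.81]

Iteration 1:
  c_1 = (2.030000 + 2.810000)/2 = 2.420000
  f(c_1) = f(2.420000) = -0.116232
  f(a) × f(c) ≥ 0, new interval: [2.420000, 2.810000]
Iteration 2:
  c_2 = (2.420000 + 2.810000)/2 = 2.615000
  f(c_2) = f(2.615000) = -0.038736
  f(a) × f(c) ≥ 0, new interval: [2.615000, 2.810000]
Iteration 3:
  c_3 = (2.615000 + 2.810000)/2 = 2.712500
  f(c_3) = f(2.712500) = -0.002129
  f(a) × f(c) ≥ 0, new interval: [2.712500, 2.810000]
Iteration 4:
  c_4 = (2.712500 + 2.810000)/2 = 2.761250
  f(c_4) = f(2.761250) = 0.015683
  f(a) × f(c) < 0, new interval: [2.712500, 2.761250]

After 4 iteration(s), the approximation is c_4 = 2.761250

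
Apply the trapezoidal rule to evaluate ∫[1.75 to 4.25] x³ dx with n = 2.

f(x) = x³
a = 1.75, b = 4.25, n = 2
h = (b - a)/n = 1.250000

Trapezoidal rule: (h/2)[f(x₀) + 2f(x₁) + 2f(x₂) + ... + f(xₙ)]

x_0 = 1.7500, f(x_0) = 5.359375, coefficient = 1
x_1 = 3.0000, f(x_1) = 27.000000, coefficient = 2
x_2 = 4.2500, f(x_2) = 76.765625, coefficient = 1

I ≈ (1.250000/2) × 136.125000 = 85.078125
Exact value: 79.218750
Error: 5.859375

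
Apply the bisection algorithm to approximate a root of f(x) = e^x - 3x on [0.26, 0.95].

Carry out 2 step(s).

f(x) = e^x - 3x
Initial interval: [0.26, 0.95]

Iteration 1:
  c_1 = (0.260000 + 0.950000)/2 = 0.605000
  f(c_1) = f(0.605000) = 0.016252
  f(a) × f(c) ≥ 0, new interval: [0.605000, 0.950000]
Iteration 2:
  c_2 = (0.605000 + 0.950000)/2 = 0.777500
  f(c_2) = f(0.777500) = -0.156475
  f(a) × f(c) < 0, new interval: [0.605000, 0.777500]

After 2 iteration(s), the approximation is c_2 = 0.777500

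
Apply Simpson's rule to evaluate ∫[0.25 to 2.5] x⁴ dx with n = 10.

f(x) = x⁴
a = 0.25, b = 2.5, n = 10
h = (b - a)/n = 0.225000

Simpson's rule: (h/3)[f(x₀) + 4f(x₁) + 2f(x₂) + ... + f(xₙ)]

x_0 = 0.2500, f(x_0) = 0.003906, coefficient = 1
x_1 = 0.4750, f(x_1) = 0.050907, coefficient = 4
x_2 = 0.7000, f(x_2) = 0.240100, coefficient = 2
x_3 = 0.9250, f(x_3) = 0.732094, coefficient = 4
x_4 = 1.1500, f(x_4) = 1.749006, coefficient = 2
x_5 = 1.3750, f(x_5) = 3.574463, coefficient = 4
x_6 = 1.6000, f(x_6) = 6.553600, coefficient = 2
x_7 = 1.8250, f(x_7) = 11.093063, coefficient = 4
x_8 = 2.0500, f(x_8) = 17.661006, coefficient = 2
x_9 = 2.2750, f(x_9) = 26.787094, coefficient = 4
x_10 = 2.5000, f(x_10) = 39.062500, coefficient = 1

I ≈ (0.225000/3) × 260.424314 = 19.531824
Exact value: 19.531055
Error: 0.000769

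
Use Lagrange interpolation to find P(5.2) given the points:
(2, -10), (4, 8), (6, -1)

Lagrange interpolation formula:
P(x) = Σ yᵢ × Lᵢ(x)
where Lᵢ(x) = Π_{j≠i} (x - xⱼ)/(xᵢ - xⱼ)

L_0(5.2) = (5.2 - 4)/(2 - 4) × (5.2 - 6)/(2 - 6) = -0.120000
L_1(5.2) = (5.2 - 2)/(4 - 2) × (5.2 - 6)/(4 - 6) = 0.640000
L_2(5.2) = (5.2 - 2)/(6 - 2) × (5.2 - 4)/(6 - 4) = 0.480000

P(5.2) = (-10)×L_0(5.2) + 8×L_1(5.2) + (-1)×L_2(5.2)
P(5.2) = 5.840000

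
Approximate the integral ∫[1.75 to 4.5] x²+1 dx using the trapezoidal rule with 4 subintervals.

f(x) = x²+1
a = 1.75, b = 4.5, n = 4
h = (b - a)/n = 0.687500

Trapezoidal rule: (h/2)[f(x₀) + 2f(x₁) + 2f(x₂) + ... + f(xₙ)]

x_0 = 1.7500, f(x_0) = 4.062500, coefficient = 1
x_1 = 2.4375, f(x_1) = 6.941406, coefficient = 2
x_2 = 3.1250, f(x_2) = 10.765625, coefficient = 2
x_3 = 3.8125, f(x_3) = 15.535156, coefficient = 2
x_4 = 4.5000, f(x_4) = 21.250000, coefficient = 1

I ≈ (0.687500/2) × 91.796875 = 31.555176
Exact value: 31.338542
Error: 0.216634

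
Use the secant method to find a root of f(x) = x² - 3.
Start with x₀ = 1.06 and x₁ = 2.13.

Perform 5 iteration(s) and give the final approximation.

f(x) = x² - 3
x₀ = 1.06, x₁ = 2.13

Secant formula: x_{n+1} = x_n - f(x_n)(x_n - x_{n-1})/(f(x_n) - f(x_{n-1}))

Iteration 1:
  f(1.060000) = -1.876400
  f(2.130000) = 1.536900
  x_2 = 2.130000 - 1.536900×(2.130000 - 1.060000)/(1.536900 - (-1.876400))
       = 1.648213
Iteration 2:
  f(2.130000) = 1.536900
  f(1.648213) = -0.283393
  x_3 = 1.648213 - (-0.283393)×(1.648213 - 2.130000)/(-0.283393 - 1.536900)
       = 1.723220
Iteration 3:
  f(1.648213) = -0.283393
  f(1.723220) = -0.030511
  x_4 = 1.723220 - (-0.030511)×(1.723220 - 1.648213)/(-0.030511 - (-0.283393))
       = 1.732270
Iteration 4:
  f(1.723220) = -0.030511
  f(1.732270) = 0.000761
  x_5 = 1.732270 - 0.000761×(1.732270 - 1.723220)/(0.000761 - (-0.030511))
       = 1.732050
Iteration 5:
  f(1.732270) = 0.000761
  f(1.732050) = -0.000002
  x_6 = 1.732050 - (-0.000002)×(1.732050 - 1.732270)/(-0.000002 - 0.000761)
       = 1.732051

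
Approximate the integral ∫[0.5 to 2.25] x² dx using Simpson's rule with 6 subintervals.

f(x) = x²
a = 0.5, b = 2.25, n = 6
h = (b - a)/n = 0.291667

Simpson's rule: (h/3)[f(x₀) + 4f(x₁) + 2f(x₂) + ... + f(xₙ)]

x_0 = 0.5000, f(x_0) = 0.250000, coefficient = 1
x_1 = 0.7917, f(x_1) = 0.626736, coefficient = 4
x_2 = 1.0833, f(x_2) = 1.173611, coefficient = 2
x_3 = 1.3750, f(x_3) = 1.890625, coefficient = 4
x_4 = 1.6667, f(x_4) = 2.777778, coefficient = 2
x_5 = 1.9583, f(x_5) = 3.835069, coefficient = 4
x_6 = 2.2500, f(x_6) = 5.062500, coefficient = 1

I ≈ (0.291667/3) × 38.625000 = 3.755208
Exact value: 3.755208
Error: 0.000000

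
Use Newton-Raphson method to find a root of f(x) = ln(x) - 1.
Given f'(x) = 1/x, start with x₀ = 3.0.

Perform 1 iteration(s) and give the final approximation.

f(x) = ln(x) - 1
f'(x) = 1/x
x₀ = 3.0

Newton-Raphson formula: x_{n+1} = x_n - f(x_n)/f'(x_n)

Iteration 1:
  f(3.000000) = 0.098612
  f'(3.000000) = 0.333333
  x_1 = 3.000000 - 0.098612/0.333333 = 2.704163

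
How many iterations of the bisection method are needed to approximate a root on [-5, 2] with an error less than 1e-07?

We need (b-a)/2^n ≤ 1e-07
(2 - (-5))/2^n ≤ 1e-07
7/2^n ≤ 1e-07
2^n ≥ 70000000
n ≥ log₂(70000000) = 26.06
n ≥ 27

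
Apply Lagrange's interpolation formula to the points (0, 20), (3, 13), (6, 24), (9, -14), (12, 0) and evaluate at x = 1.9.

Lagrange interpolation formula:
P(x) = Σ yᵢ × Lᵢ(x)
where Lᵢ(x) = Π_{j≠i} (x - xⱼ)/(xᵢ - xⱼ)

L_0(1.9) = (1.9 - 3)/(0 - 3) × (1.9 - 6)/(0 - 6) × (1.9 - 9)/(0 - 9) × (1.9 - 12)/(0 - 12) = 0.166364
L_1(1.9) = (1.9 - 0)/(3 - 0) × (1.9 - 6)/(3 - 6) × (1.9 - 9)/(3 - 9) × (1.9 - 12)/(3 - 12) = 1.149426
L_2(1.9) = (1.9 - 0)/(6 - 0) × (1.9 - 3)/(6 - 3) × (1.9 - 9)/(6 - 9) × (1.9 - 12)/(6 - 12) = -0.462574
L_3(1.9) = (1.9 - 0)/(9 - 0) × (1.9 - 3)/(9 - 3) × (1.9 - 6)/(9 - 6) × (1.9 - 12)/(9 - 12) = 0.178080
L_4(1.9) = (1.9 - 0)/(12 - 0) × (1.9 - 3)/(12 - 3) × (1.9 - 6)/(12 - 6) × (1.9 - 9)/(12 - 9) = -0.031296

P(1.9) = 20×L_0(1.9) + 13×L_1(1.9) + 24×L_2(1.9) + (-14)×L_3(1.9) + 0×L_4(1.9)
P(1.9) = 4.674928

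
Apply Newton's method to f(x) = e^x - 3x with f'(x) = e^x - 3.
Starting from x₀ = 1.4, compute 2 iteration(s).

f(x) = e^x - 3x
f'(x) = e^x - 3
x₀ = 1.4

Newton-Raphson formula: x_{n+1} = x_n - f(x_n)/f'(x_n)

Iteration 1:
  f(1.400000) = -0.144800
  f'(1.400000) = 1.055200
  x_1 = 1.400000 - (-0.144800)/1.055200 = 1.537225
Iteration 2:
  f(1.537225) = 0.039989
  f'(1.537225) = 1.651665
  x_2 = 1.537225 - 0.039989/1.651665 = 1.513014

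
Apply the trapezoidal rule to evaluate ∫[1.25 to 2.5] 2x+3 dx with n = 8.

f(x) = 2x+3
a = 1.25, b = 2.5, n = 8
h = (b - a)/n = 0.156250

Trapezoidal rule: (h/2)[f(x₀) + 2f(x₁) + 2f(x₂) + ... + f(xₙ)]

x_0 = 1.2500, f(x_0) = 5.500000, coefficient = 1
x_1 = 1.4062, f(x_1) = 5.812500, coefficient = 2
x_2 = 1.5625, f(x_2) = 6.125000, coefficient = 2
x_3 = 1.7188, f(x_3) = 6.437500, coefficient = 2
x_4 = 1.8750, f(x_4) = 6.750000, coefficient = 2
x_5 = 2.0312, f(x_5) = 7.062500, coefficient = 2
x_6 = 2.1875, f(x_6) = 7.375000, coefficient = 2
x_7 = 2.3438, f(x_7) = 7.687500, coefficient = 2
x_8 = 2.5000, f(x_8) = 8.000000, coefficient = 1

I ≈ (0.156250/2) × 108.000000 = 8.437500
Exact value: 8.437500
Error: 0.000000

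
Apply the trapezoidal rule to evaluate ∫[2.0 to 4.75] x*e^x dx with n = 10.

f(x) = x*e^x
a = 2.0, b = 4.75, n = 10
h = (b - a)/n = 0.275000

Trapezoidal rule: (h/2)[f(x₀) + 2f(x₁) + 2f(x₂) + ... + f(xₙ)]

x_0 = 2.0000, f(x_0) = 14.778112, coefficient = 1
x_1 = 2.2750, f(x_1) = 22.131016, coefficient = 2
x_2 = 2.5500, f(x_2) = 32.658115, coefficient = 2
x_3 = 2.8250, f(x_3) = 47.632170, coefficient = 2
x_4 = 3.1000, f(x_4) = 68.813649, coefficient = 2
x_5 = 3.3750, f(x_5) = 98.631958, coefficient = 2
x_6 = 3.6500, f(x_6) = 140.432531, coefficient = 2
x_7 = 3.9250, f(x_7) = 198.813331, coefficient = 2
x_8 = 4.2000, f(x_8) = 280.082590, coefficient = 2
x_9 = 4.4750, f(x_9) = 392.880837, coefficient = 2
x_10 = 4.7500, f(x_10) = 549.025352, coefficient = 1

I ≈ (0.275000/2) × 3127.955856 = 430.093930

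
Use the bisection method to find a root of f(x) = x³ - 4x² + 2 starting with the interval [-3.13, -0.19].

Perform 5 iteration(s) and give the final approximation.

f(x) = x³ - 4x² + 2
Initial interval: [-3.13, -0.19]

Iteration 1:
  c_1 = (-3.130000 + (-0.190000))/2 = -1.660000
  f(c_1) = f(-1.660000) = -13.596696
  f(a) × f(c) ≥ 0, new interval: [-1.660000, -0.190000]
Iteration 2:
  c_2 = (-1.660000 + (-0.190000))/2 = -0.925000
  f(c_2) = f(-0.925000) = -2.213953
  f(a) × f(c) ≥ 0, new interval: [-0.925000, -0.190000]
Iteration 3:
  c_3 = (-0.925000 + (-0.190000))/2 = -0.557500
  f(c_3) = f(-0.557500) = 0.583501
  f(a) × f(c) < 0, new interval: [-0.925000, -0.557500]
Iteration 4:
  c_4 = (-0.925000 + (-0.557500))/2 = -0.741250
  f(c_4) = f(-0.741250) = -0.605087
  f(a) × f(c) ≥ 0, new interval: [-0.741250, -0.557500]
Iteration 5:
  c_5 = (-0.741250 + (-0.557500))/2 = -0.649375
  f(c_5) = f(-0.649375) = 0.039415
  f(a) × f(c) < 0, new interval: [-0.741250, -0.649375]

After 5 iteration(s), the approximation is c_5 = -0.649375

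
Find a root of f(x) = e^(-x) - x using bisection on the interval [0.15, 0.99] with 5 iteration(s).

f(x) = e^(-x) - x
Initial interval: [0.15, 0.99]

Iteration 1:
  c_1 = (0.150000 + 0.990000)/2 = 0.570000
  f(c_1) = f(0.570000) = -0.004475
  f(a) × f(c) < 0, new interval: [0.150000, 0.570000]
Iteration 2:
  c_2 = (0.150000 + 0.570000)/2 = 0.360000
  f(c_2) = f(0.360000) = 0.337676
  f(a) × f(c) ≥ 0, new interval: [0.360000, 0.570000]
Iteration 3:
  c_3 = (0.360000 + 0.570000)/2 = 0.465000
  f(c_3) = f(0.465000) = 0.163135
  f(a) × f(c) ≥ 0, new interval: [0.465000, 0.570000]
Iteration 4:
  c_4 = (0.465000 + 0.570000)/2 = 0.517500
  f(c_4) = f(0.517500) = 0.078509
  f(a) × f(c) ≥ 0, new interval: [0.517500, 0.570000]
Iteration 5:
  c_5 = (0.517500 + 0.570000)/2 = 0.543750
  f(c_5) = f(0.543750) = 0.036817
  f(a) × f(c) ≥ 0, new interval: [0.543750, 0.570000]

After 5 iteration(s), the approximation is c_5 = 0.543750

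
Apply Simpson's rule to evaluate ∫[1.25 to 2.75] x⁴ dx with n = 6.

f(x) = x⁴
a = 1.25, b = 2.75, n = 6
h = (b - a)/n = 0.250000

Simpson's rule: (h/3)[f(x₀) + 4f(x₁) + 2f(x₂) + ... + f(xₙ)]

x_0 = 1.2500, f(x_0) = 2.441406, coefficient = 1
x_1 = 1.5000, f(x_1) = 5.062500, coefficient = 4
x_2 = 1.7500, f(x_2) = 9.378906, coefficient = 2
x_3 = 2.0000, f(x_3) = 16.000000, coefficient = 4
x_4 = 2.2500, f(x_4) = 25.628906, coefficient = 2
x_5 = 2.5000, f(x_5) = 39.062500, coefficient = 4
x_6 = 2.7500, f(x_6) = 57.191406, coefficient = 1

I ≈ (0.250000/3) × 370.148438 = 30.845703
Exact value: 30.844922
Error: 0.000781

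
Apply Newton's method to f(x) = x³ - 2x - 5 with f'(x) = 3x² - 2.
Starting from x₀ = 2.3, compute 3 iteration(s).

f(x) = x³ - 2x - 5
f'(x) = 3x² - 2
x₀ = 2.3

Newton-Raphson formula: x_{n+1} = x_n - f(x_n)/f'(x_n)

Iteration 1:
  f(2.300000) = 2.567000
  f'(2.300000) = 13.870000
  x_1 = 2.300000 - 2.567000/13.870000 = 2.114924
Iteration 2:
  f(2.114924) = 0.230006
  f'(2.114924) = 11.418714
  x_2 = 2.114924 - 0.230006/11.418714 = 2.094781
Iteration 3:
  f(2.094781) = 0.002566
  f'(2.094781) = 11.164327
  x_3 = 2.094781 - 0.002566/11.164327 = 2.094552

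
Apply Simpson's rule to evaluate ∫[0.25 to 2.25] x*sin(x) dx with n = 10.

f(x) = x*sin(x)
a = 0.25, b = 2.25, n = 10
h = (b - a)/n = 0.200000

Simpson's rule: (h/3)[f(x₀) + 4f(x₁) + 2f(x₂) + ... + f(xₙ)]

x_0 = 0.2500, f(x_0) = 0.061851, coefficient = 1
x_1 = 0.4500, f(x_1) = 0.195734, coefficient = 4
x_2 = 0.6500, f(x_2) = 0.393371, coefficient = 2
x_3 = 0.8500, f(x_3) = 0.638588, coefficient = 4
x_4 = 1.0500, f(x_4) = 0.910794, coefficient = 2
x_5 = 1.2500, f(x_5) = 1.186231, coefficient = 4
x_6 = 1.4500, f(x_6) = 1.439434, coefficient = 2
x_7 = 1.6500, f(x_7) = 1.644827, coefficient = 4
x_8 = 1.8500, f(x_8) = 1.778359, coefficient = 2
x_9 = 2.0500, f(x_9) = 1.819093, coefficient = 4
x_10 = 2.2500, f(x_10) = 1.750665, coefficient = 1

I ≈ (0.200000/3) × 32.794328 = 2.186289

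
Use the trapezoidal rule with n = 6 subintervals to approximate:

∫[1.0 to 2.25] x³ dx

f(x) = x³
a = 1.0, b = 2.25, n = 6
h = (b - a)/n = 0.208333

Trapezoidal rule: (h/2)[f(x₀) + 2f(x₁) + 2f(x₂) + ... + f(xₙ)]

x_0 = 1.0000, f(x_0) = 1.000000, coefficient = 1
x_1 = 1.2083, f(x_1) = 1.764251, coefficient = 2
x_2 = 1.4167, f(x_2) = 2.843171, coefficient = 2
x_3 = 1.6250, f(x_3) = 4.291016, coefficient = 2
x_4 = 1.8333, f(x_4) = 6.162037, coefficient = 2
x_5 = 2.0417, f(x_5) = 8.510489, coefficient = 2
x_6 = 2.2500, f(x_6) = 11.390625, coefficient = 1

I ≈ (0.208333/2) × 59.532552 = 6.201308
Exact value: 6.157227
Error: 0.044081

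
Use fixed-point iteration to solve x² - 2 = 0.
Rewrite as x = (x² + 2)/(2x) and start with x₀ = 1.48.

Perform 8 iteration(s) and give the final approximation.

Equation: x² - 2 = 0
Fixed-point form: x = (x² + 2)/(2x)
x₀ = 1.48

x_1 = g(1.480000) = 1.415676
x_2 = g(1.415676) = 1.414214
x_3 = g(1.414214) = 1.414214
x_4 = g(1.414214) = 1.414214
x_5 = g(1.414214) = 1.414214
x_6 = g(1.414214) = 1.414214
x_7 = g(1.414214) = 1.414214
x_8 = g(1.414214) = 1.414214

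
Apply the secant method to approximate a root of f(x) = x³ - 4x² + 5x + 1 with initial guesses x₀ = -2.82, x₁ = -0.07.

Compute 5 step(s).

f(x) = x³ - 4x² + 5x + 1
x₀ = -2.82, x₁ = -0.07

Secant formula: x_{n+1} = x_n - f(x_n)(x_n - x_{n-1})/(f(x_n) - f(x_{n-1}))

Iteration 1:
  f(-2.820000) = -67.335368
  f(-0.070000) = 0.630057
  x_2 = -0.070000 - 0.630057×(-0.070000 - (-2.820000))/(0.630057 - (-67.335368))
       = -0.095493
Iteration 2:
  f(-0.070000) = 0.630057
  f(-0.095493) = 0.485187
  x_3 = -0.095493 - 0.485187×(-0.095493 - (-0.070000))/(0.485187 - 0.630057)
       = -0.180873
Iteration 3:
  f(-0.095493) = 0.485187
  f(-0.180873) = -0.041144
  x_4 = -0.180873 - (-0.041144)×(-0.180873 - (-0.095493))/(-0.041144 - 0.485187)
       = -0.174199
Iteration 4:
  f(-0.180873) = -0.041144
  f(-0.174199) = 0.002338
  x_5 = -0.174199 - 0.002338×(-0.174199 - (-0.180873))/(0.002338 - (-0.041144))
       = -0.174558
Iteration 5:
  f(-0.174199) = 0.002338
  f(-0.174558) = 0.000010
  x_6 = -0.174558 - 0.000010×(-0.174558 - (-0.174199))/(0.000010 - 0.002338)
       = -0.174559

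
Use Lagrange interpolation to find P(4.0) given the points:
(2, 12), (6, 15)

Lagrange interpolation formula:
P(x) = Σ yᵢ × Lᵢ(x)
where Lᵢ(x) = Π_{j≠i} (x - xⱼ)/(xᵢ - xⱼ)

L_0(4.0) = (4.0 - 6)/(2 - 6) = 0.500000
L_1(4.0) = (4.0 - 2)/(6 - 2) = 0.500000

P(4.0) = 12×L_0(4.0) + 15×L_1(4.0)
P(4.0) = 13.500000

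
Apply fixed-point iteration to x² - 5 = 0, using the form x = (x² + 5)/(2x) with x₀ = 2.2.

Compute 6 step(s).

Equation: x² - 5 = 0
Fixed-point form: x = (x² + 5)/(2x)
x₀ = 2.2

x_1 = g(2.200000) = 2.236364
x_2 = g(2.236364) = 2.236068
x_3 = g(2.236068) = 2.236068
x_4 = g(2.236068) = 2.236068
x_5 = g(2.236068) = 2.236068
x_6 = g(2.236068) = 2.236068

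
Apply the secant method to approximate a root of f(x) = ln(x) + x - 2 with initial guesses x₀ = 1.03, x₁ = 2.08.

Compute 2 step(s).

f(x) = ln(x) + x - 2
x₀ = 1.03, x₁ = 2.08

Secant formula: x_{n+1} = x_n - f(x_n)(x_n - x_{n-1})/(f(x_n) - f(x_{n-1}))

Iteration 1:
  f(1.030000) = -0.940441
  f(2.080000) = 0.812368
  x_2 = 2.080000 - 0.812368×(2.080000 - 1.030000)/(0.812368 - (-0.940441))
       = 1.593360
Iteration 2:
  f(2.080000) = 0.812368
  f(1.593360) = 0.059206
  x_3 = 1.593360 - 0.059206×(1.593360 - 2.080000)/(0.059206 - 0.812368)
       = 1.555106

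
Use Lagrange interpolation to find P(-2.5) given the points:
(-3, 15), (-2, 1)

Lagrange interpolation formula:
P(x) = Σ yᵢ × Lᵢ(x)
where Lᵢ(x) = Π_{j≠i} (x - xⱼ)/(xᵢ - xⱼ)

L_0(-2.5) = (-2.5 - (-2))/(-3 - (-2)) = 0.500000
L_1(-2.5) = (-2.5 - (-3))/(-2 - (-3)) = 0.500000

P(-2.5) = 15×L_0(-2.5) + 1×L_1(-2.5)
P(-2.5) = 8.000000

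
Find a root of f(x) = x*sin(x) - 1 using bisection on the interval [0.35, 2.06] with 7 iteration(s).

f(x) = x*sin(x) - 1
Initial interval: [0.35, 2.06]

Iteration 1:
  c_1 = (0.350000 + 2.060000)/2 = 1.205000
  f(c_1) = f(1.205000) = 0.125276
  f(a) × f(c) < 0, new interval: [0.350000, 1.205000]
Iteration 2:
  c_2 = (0.350000 + 1.205000)/2 = 0.777500
  f(c_2) = f(0.777500) = -0.454584
  f(a) × f(c) ≥ 0, new interval: [0.777500, 1.205000]
Iteration 3:
  c_3 = (0.777500 + 1.205000)/2 = 0.991250
  f(c_3) = f(0.991250) = -0.170610
  f(a) × f(c) ≥ 0, new interval: [0.991250, 1.205000]
Iteration 4:
  c_4 = (0.991250 + 1.205000)/2 = 1.098125
  f(c_4) = f(1.098125) = -0.022279
  f(a) × f(c) ≥ 0, new interval: [1.098125, 1.205000]
Iteration 5:
  c_5 = (1.098125 + 1.205000)/2 = 1.151563
  f(c_5) = f(1.151563) = 0.051838
  f(a) × f(c) < 0, new interval: [1.098125, 1.151563]
Iteration 6:
  c_6 = (1.098125 + 1.151563)/2 = 1.124844
  f(c_6) = f(1.124844) = 0.014834
  f(a) × f(c) < 0, new interval: [1.098125, 1.124844]
Iteration 7:
  c_7 = (1.098125 + 1.124844)/2 = 1.111484
  f(c_7) = f(1.111484) = -0.003712
  f(a) × f(c) ≥ 0, new interval: [1.111484, 1.124844]

After 7 iteration(s), the approximation is c_7 = 1.111484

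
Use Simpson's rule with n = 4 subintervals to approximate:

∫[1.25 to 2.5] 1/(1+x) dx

f(x) = 1/(1+x)
a = 1.25, b = 2.5, n = 4
h = (b - a)/n = 0.312500

Simpson's rule: (h/3)[f(x₀) + 4f(x₁) + 2f(x₂) + ... + f(xₙ)]

x_0 = 1.2500, f(x_0) = 0.444444, coefficient = 1
x_1 = 1.5625, f(x_1) = 0.390244, coefficient = 4
x_2 = 1.8750, f(x_2) = 0.347826, coefficient = 2
x_3 = 2.1875, f(x_3) = 0.313725, coefficient = 4
x_4 = 2.5000, f(x_4) = 0.285714, coefficient = 1

I ≈ (0.312500/3) × 4.241688 = 0.441843
Exact value: 0.441833
Error: 0.000010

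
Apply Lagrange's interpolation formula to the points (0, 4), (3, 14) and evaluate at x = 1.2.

Lagrange interpolation formula:
P(x) = Σ yᵢ × Lᵢ(x)
where Lᵢ(x) = Π_{j≠i} (x - xⱼ)/(xᵢ - xⱼ)

L_0(1.2) = (1.2 - 3)/(0 - 3) = 0.600000
L_1(1.2) = (1.2 - 0)/(3 - 0) = 0.400000

P(1.2) = 4×L_0(1.2) + 14×L_1(1.2)
P(1.2) = 8.000000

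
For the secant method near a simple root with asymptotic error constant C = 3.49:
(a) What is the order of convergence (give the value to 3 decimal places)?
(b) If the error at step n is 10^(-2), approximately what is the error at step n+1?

(a) Secant method has superlinear convergence with order φ = (1+√5)/2 ≈ 1.618.
    This means |e_{n+1}| ≈ C|e_n|^1.618.

(b) With |e_n| = 10^(-2) and C = 3.49:
    |e_{n+1}| ≈ 3.49 × (10^(-2))^1.618 = 3.49 × 10^(-3.24)

(a) ≈ 1.618 (golden ratio); (b) |e_{n+1}| ≈ 2.027e-03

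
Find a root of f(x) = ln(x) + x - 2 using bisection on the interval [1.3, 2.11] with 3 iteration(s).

f(x) = ln(x) + x - 2
Initial interval: [1.3, 2.11]

Iteration 1:
  c_1 = (1.300000 + 2.110000)/2 = 1.705000
  f(c_1) = f(1.705000) = 0.238565
  f(a) × f(c) < 0, new interval: [1.300000, 1.705000]
Iteration 2:
  c_2 = (1.300000 + 1.705000)/2 = 1.502500
  f(c_2) = f(1.502500) = -0.090370
  f(a) × f(c) ≥ 0, new interval: [1.502500, 1.705000]
Iteration 3:
  c_3 = (1.502500 + 1.705000)/2 = 1.603750
  f(c_3) = f(1.603750) = 0.076095
  f(a) × f(c) < 0, new interval: [1.502500, 1.603750]

After 3 iteration(s), the approximation is c_3 = 1.603750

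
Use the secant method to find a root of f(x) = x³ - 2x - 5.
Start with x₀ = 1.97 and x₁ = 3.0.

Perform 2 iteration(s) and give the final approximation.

f(x) = x³ - 2x - 5
x₀ = 1.97, x₁ = 3.0

Secant formula: x_{n+1} = x_n - f(x_n)(x_n - x_{n-1})/(f(x_n) - f(x_{n-1}))

Iteration 1:
  f(1.970000) = -1.294627
  f(3.000000) = 16.000000
  x_2 = 3.000000 - 16.000000×(3.000000 - 1.970000)/(16.000000 - (-1.294627))
       = 2.047103
Iteration 2:
  f(3.000000) = 16.000000
  f(2.047103) = -0.515554
  x_3 = 2.047103 - (-0.515554)×(2.047103 - 3.000000)/(-0.515554 - 16.000000)
       = 2.076849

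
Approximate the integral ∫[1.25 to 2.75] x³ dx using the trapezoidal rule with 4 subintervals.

f(x) = x³
a = 1.25, b = 2.75, n = 4
h = (b - a)/n = 0.375000

Trapezoidal rule: (h/2)[f(x₀) + 2f(x₁) + 2f(x₂) + ... + f(xₙ)]

x_0 = 1.2500, f(x_0) = 1.953125, coefficient = 1
x_1 = 1.6250, f(x_1) = 4.291016, coefficient = 2
x_2 = 2.0000, f(x_2) = 8.000000, coefficient = 2
x_3 = 2.3750, f(x_3) = 13.396484, coefficient = 2
x_4 = 2.7500, f(x_4) = 20.796875, coefficient = 1

I ≈ (0.375000/2) × 74.125000 = 13.898438
Exact value: 13.687500
Error: 0.210938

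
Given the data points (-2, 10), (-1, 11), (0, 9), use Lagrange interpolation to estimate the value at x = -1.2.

Lagrange interpolation formula:
P(x) = Σ yᵢ × Lᵢ(x)
where Lᵢ(x) = Π_{j≠i} (x - xⱼ)/(xᵢ - xⱼ)

L_0(-1.2) = (-1.2 - (-1))/(-2 - (-1)) × (-1.2 - 0)/(-2 - 0) = 0.120000
L_1(-1.2) = (-1.2 - (-2))/(-1 - (-2)) × (-1.2 - 0)/(-1 - 0) = 0.960000
L_2(-1.2) = (-1.2 - (-2))/(0 - (-2)) × (-1.2 - (-1))/(0 - (-1)) = -0.080000

P(-1.2) = 10×L_0(-1.2) + 11×L_1(-1.2) + 9×L_2(-1.2)
P(-1.2) = 11.040000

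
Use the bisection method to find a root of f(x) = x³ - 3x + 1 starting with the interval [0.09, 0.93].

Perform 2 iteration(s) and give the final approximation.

f(x) = x³ - 3x + 1
Initial interval: [0.09, 0.93]

Iteration 1:
  c_1 = (0.090000 + 0.930000)/2 = 0.510000
  f(c_1) = f(0.510000) = -0.397349
  f(a) × f(c) < 0, new interval: [0.090000, 0.510000]
Iteration 2:
  c_2 = (0.090000 + 0.510000)/2 = 0.300000
  f(c_2) = f(0.300000) = 0.127000
  f(a) × f(c) ≥ 0, new interval: [0.300000, 0.510000]

After 2 iteration(s), the approximation is c_2 = 0.300000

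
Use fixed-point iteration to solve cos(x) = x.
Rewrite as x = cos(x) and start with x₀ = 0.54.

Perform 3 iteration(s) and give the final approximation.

Equation: cos(x) = x
Fixed-point form: x = cos(x)
x₀ = 0.54

x_1 = g(0.540000) = 0.857709
x_2 = g(0.857709) = 0.654172
x_3 = g(0.654172) = 0.793552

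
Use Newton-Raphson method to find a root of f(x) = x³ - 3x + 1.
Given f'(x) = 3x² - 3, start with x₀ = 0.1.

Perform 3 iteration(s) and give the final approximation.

f(x) = x³ - 3x + 1
f'(x) = 3x² - 3
x₀ = 0.1

Newton-Raphson formula: x_{n+1} = x_n - f(x_n)/f'(x_n)

Iteration 1:
  f(0.100000) = 0.701000
  f'(0.100000) = -2.970000
  x_1 = 0.100000 - 0.701000/(-2.970000) = 0.336027
Iteration 2:
  f(0.336027) = 0.029861
  f'(0.336027) = -2.661258
  x_2 = 0.336027 - 0.029861/(-2.661258) = 0.347248
Iteration 3:
  f(0.347248) = 0.000128
  f'(0.347248) = -2.638257
  x_3 = 0.347248 - 0.000128/(-2.638257) = 0.347296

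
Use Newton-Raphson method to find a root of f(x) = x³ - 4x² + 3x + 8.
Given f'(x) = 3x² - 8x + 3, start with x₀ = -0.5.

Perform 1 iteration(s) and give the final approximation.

f(x) = x³ - 4x² + 3x + 8
f'(x) = 3x² - 8x + 3
x₀ = -0.5

Newton-Raphson formula: x_{n+1} = x_n - f(x_n)/f'(x_n)

Iteration 1:
  f(-0.500000) = 5.375000
  f'(-0.500000) = 7.750000
  x_1 = -0.500000 - 5.375000/7.750000 = -1.193548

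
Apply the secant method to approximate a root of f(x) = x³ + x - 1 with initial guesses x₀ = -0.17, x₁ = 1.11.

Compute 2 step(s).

f(x) = x³ + x - 1
x₀ = -0.17, x₁ = 1.11

Secant formula: x_{n+1} = x_n - f(x_n)(x_n - x_{n-1})/(f(x_n) - f(x_{n-1}))

Iteration 1:
  f(-0.170000) = -1.174913
  f(1.110000) = 1.477631
  x_2 = 1.110000 - 1.477631×(1.110000 - (-0.170000))/(1.477631 - (-1.174913))
       = 0.396961
Iteration 2:
  f(1.110000) = 1.477631
  f(0.396961) = -0.540487
  x_3 = 0.396961 - (-0.540487)×(0.396961 - 1.110000)/(-0.540487 - 1.477631)
       = 0.587925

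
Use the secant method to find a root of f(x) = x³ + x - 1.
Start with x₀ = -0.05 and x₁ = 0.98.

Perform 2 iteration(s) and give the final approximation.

f(x) = x³ + x - 1
x₀ = -0.05, x₁ = 0.98

Secant formula: x_{n+1} = x_n - f(x_n)(x_n - x_{n-1})/(f(x_n) - f(x_{n-1}))

Iteration 1:
  f(-0.050000) = -1.050125
  f(0.980000) = 0.921192
  x_2 = 0.980000 - 0.921192×(0.980000 - (-0.050000))/(0.921192 - (-1.050125))
       = 0.498683
Iteration 2:
  f(0.980000) = 0.921192
  f(0.498683) = -0.377302
  x_3 = 0.498683 - (-0.377302)×(0.498683 - 0.980000)/(-0.377302 - 0.921192)
       = 0.638539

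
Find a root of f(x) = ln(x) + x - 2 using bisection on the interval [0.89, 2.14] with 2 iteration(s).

f(x) = ln(x) + x - 2
Initial interval: [0.89, 2.14]

Iteration 1:
  c_1 = (0.890000 + 2.140000)/2 = 1.515000
  f(c_1) = f(1.515000) = -0.069585
  f(a) × f(c) ≥ 0, new interval: [1.515000, 2.140000]
Iteration 2:
  c_2 = (1.515000 + 2.140000)/2 = 1.827500
  f(c_2) = f(1.827500) = 0.430449
  f(a) × f(c) < 0, new interval: [1.515000, 1.827500]

After 2 iteration(s), the approximation is c_2 = 1.827500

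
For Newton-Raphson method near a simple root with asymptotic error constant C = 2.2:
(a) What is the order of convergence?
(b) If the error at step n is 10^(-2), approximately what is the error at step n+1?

(a) Newton-Raphson has quadratic (order 2) convergence near simple roots.
    This means |e_{n+1}| ≈ C|e_n|².

(b) With |e_n| = 10^(-2) and C = 2.2:
    |e_{n+1}| ≈ 2.2 × (10^(-2))² = 2.2 × 10^(-4)

(a) 2 (quadratic); (b) |e_{n+1}| ≈ 2.200e-04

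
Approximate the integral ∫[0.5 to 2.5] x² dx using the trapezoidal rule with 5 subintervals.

f(x) = x²
a = 0.5, b = 2.5, n = 5
h = (b - a)/n = 0.400000

Trapezoidal rule: (h/2)[f(x₀) + 2f(x₁) + 2f(x₂) + ... + f(xₙ)]

x_0 = 0.5000, f(x_0) = 0.250000, coefficient = 1
x_1 = 0.9000, f(x_1) = 0.810000, coefficient = 2
x_2 = 1.3000, f(x_2) = 1.690000, coefficient = 2
x_3 = 1.7000, f(x_3) = 2.890000, coefficient = 2
x_4 = 2.1000, f(x_4) = 4.410000, coefficient = 2
x_5 = 2.5000, f(x_5) = 6.250000, coefficient = 1

I ≈ (0.400000/2) × 26.100000 = 5.220000
Exact value: 5.166667
Error: 0.053333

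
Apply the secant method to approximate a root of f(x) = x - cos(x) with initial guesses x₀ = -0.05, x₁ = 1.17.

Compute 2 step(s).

f(x) = x - cos(x)
x₀ = -0.05, x₁ = 1.17

Secant formula: x_{n+1} = x_n - f(x_n)(x_n - x_{n-1})/(f(x_n) - f(x_{n-1}))

Iteration 1:
  f(-0.050000) = -1.048750
  f(1.170000) = 0.779848
  x_2 = 1.170000 - 0.779848×(1.170000 - (-0.050000))/(0.779848 - (-1.048750))
       = 0.649703
Iteration 2:
  f(1.170000) = 0.779848
  f(0.649703) = -0.146561
  x_3 = 0.649703 - (-0.146561)×(0.649703 - 1.170000)/(-0.146561 - 0.779848)
       = 0.732015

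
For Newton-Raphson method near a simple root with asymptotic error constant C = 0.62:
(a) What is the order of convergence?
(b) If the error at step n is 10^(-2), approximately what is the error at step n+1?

(a) Newton-Raphson has quadratic (order 2) convergence near simple roots.
    This means |e_{n+1}| ≈ C|e_n|².

(b) With |e_n| = 10^(-2) and C = 0.62:
    |e_{n+1}| ≈ 0.62 × (10^(-2))² = 0.62 × 10^(-4)

(a) 2 (quadratic); (b) |e_{n+1}| ≈ 6.200e-05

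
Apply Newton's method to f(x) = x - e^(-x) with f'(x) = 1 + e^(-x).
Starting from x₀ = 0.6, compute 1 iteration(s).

f(x) = x - e^(-x)
f'(x) = 1 + e^(-x)
x₀ = 0.6

Newton-Raphson formula: x_{n+1} = x_n - f(x_n)/f'(x_n)

Iteration 1:
  f(0.600000) = 0.051188
  f'(0.600000) = 1.548812
  x_1 = 0.600000 - 0.051188/1.548812 = 0.566950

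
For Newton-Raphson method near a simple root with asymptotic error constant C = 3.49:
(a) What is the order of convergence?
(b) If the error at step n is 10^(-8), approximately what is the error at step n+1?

(a) Newton-Raphson has quadratic (order 2) convergence near simple roots.
    This means |e_{n+1}| ≈ C|e_n|².

(b) With |e_n| = 10^(-8) and C = 3.49:
    |e_{n+1}| ≈ 3.49 × (10^(-8))² = 3.49 × 10^(-16)

(a) 2 (quadratic); (b) |e_{n+1}| ≈ 3.490e-16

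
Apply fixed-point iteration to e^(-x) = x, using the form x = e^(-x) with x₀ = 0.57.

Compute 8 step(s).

Equation: e^(-x) = x
Fixed-point form: x = e^(-x)
x₀ = 0.57

x_1 = g(0.570000) = 0.565525
x_2 = g(0.565525) = 0.568062
x_3 = g(0.568062) = 0.566623
x_4 = g(0.566623) = 0.567439
x_5 = g(0.567439) = 0.566976
x_6 = g(0.566976) = 0.567238
x_7 = g(0.567238) = 0.567089
x_8 = g(0.567089) = 0.567174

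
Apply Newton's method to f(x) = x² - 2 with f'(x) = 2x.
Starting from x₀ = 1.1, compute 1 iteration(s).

f(x) = x² - 2
f'(x) = 2x
x₀ = 1.1

Newton-Raphson formula: x_{n+1} = x_n - f(x_n)/f'(x_n)

Iteration 1:
  f(1.100000) = -0.790000
  f'(1.100000) = 2.200000
  x_1 = 1.100000 - (-0.790000)/2.200000 = 1.459091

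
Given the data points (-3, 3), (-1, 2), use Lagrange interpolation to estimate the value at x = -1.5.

Lagrange interpolation formula:
P(x) = Σ yᵢ × Lᵢ(x)
where Lᵢ(x) = Π_{j≠i} (x - xⱼ)/(xᵢ - xⱼ)

L_0(-1.5) = (-1.5 - (-1))/(-3 - (-1)) = 0.250000
L_1(-1.5) = (-1.5 - (-3))/(-1 - (-3)) = 0.750000

P(-1.5) = 3×L_0(-1.5) + 2×L_1(-1.5)
P(-1.5) = 2.250000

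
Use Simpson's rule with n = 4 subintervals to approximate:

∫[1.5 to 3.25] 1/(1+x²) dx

f(x) = 1/(1+x²)
a = 1.5, b = 3.25, n = 4
h = (b - a)/n = 0.437500

Simpson's rule: (h/3)[f(x₀) + 4f(x₁) + 2f(x₂) + ... + f(xₙ)]

x_0 = 1.5000, f(x_0) = 0.307692, coefficient = 1
x_1 = 1.9375, f(x_1) = 0.210353, coefficient = 4
x_2 = 2.3750, f(x_2) = 0.150588, coefficient = 2
x_3 = 2.8125, f(x_3) = 0.112231, coefficient = 4
x_4 = 3.2500, f(x_4) = 0.086486, coefficient = 1

I ≈ (0.437500/3) × 1.985694 = 0.289580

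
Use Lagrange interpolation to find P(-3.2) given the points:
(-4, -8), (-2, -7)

Lagrange interpolation formula:
P(x) = Σ yᵢ × Lᵢ(x)
where Lᵢ(x) = Π_{j≠i} (x - xⱼ)/(xᵢ - xⱼ)

L_0(-3.2) = (-3.2 - (-2))/(-4 - (-2)) = 0.600000
L_1(-3.2) = (-3.2 - (-4))/(-2 - (-4)) = 0.400000

P(-3.2) = (-8)×L_0(-3.2) + (-7)×L_1(-3.2)
P(-3.2) = -7.600000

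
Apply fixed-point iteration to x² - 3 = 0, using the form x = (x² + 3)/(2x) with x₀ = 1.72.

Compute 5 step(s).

Equation: x² - 3 = 0
Fixed-point form: x = (x² + 3)/(2x)
x₀ = 1.72

x_1 = g(1.720000) = 1.732093
x_2 = g(1.732093) = 1.732051
x_3 = g(1.732051) = 1.732051
x_4 = g(1.732051) = 1.732051
x_5 = g(1.732051) = 1.732051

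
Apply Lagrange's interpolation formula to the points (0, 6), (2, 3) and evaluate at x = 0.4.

Lagrange interpolation formula:
P(x) = Σ yᵢ × Lᵢ(x)
where Lᵢ(x) = Π_{j≠i} (x - xⱼ)/(xᵢ - xⱼ)

L_0(0.4) = (0.4 - 2)/(0 - 2) = 0.800000
L_1(0.4) = (0.4 - 0)/(2 - 0) = 0.200000

P(0.4) = 6×L_0(0.4) + 3×L_1(0.4)
P(0.4) = 5.400000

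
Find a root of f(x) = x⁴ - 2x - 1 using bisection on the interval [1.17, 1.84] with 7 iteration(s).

f(x) = x⁴ - 2x - 1
Initial interval: [1.17, 1.84]

Iteration 1:
  c_1 = (1.170000 + 1.840000)/2 = 1.505000
  f(c_1) = f(1.505000) = 1.120338
  f(a) × f(c) < 0, new interval: [1.170000, 1.505000]
Iteration 2:
  c_2 = (1.170000 + 1.505000)/2 = 1.337500
  f(c_2) = f(1.337500) = -0.474814
  f(a) × f(c) ≥ 0, new interval: [1.337500, 1.505000]
Iteration 3:
  c_3 = (1.337500 + 1.505000)/2 = 1.421250
  f(c_3) = f(1.421250) = 0.237704
  f(a) × f(c) < 0, new interval: [1.337500, 1.421250]
Iteration 4:
  c_4 = (1.337500 + 1.421250)/2 = 1.379375
  f(c_4) = f(1.379375) = -0.138576
  f(a) × f(c) ≥ 0, new interval: [1.379375, 1.421250]
Iteration 5:
  c_5 = (1.379375 + 1.421250)/2 = 1.400313
  f(c_5) = f(1.400313) = 0.044406
  f(a) × f(c) < 0, new interval: [1.379375, 1.400313]
Iteration 6:
  c_6 = (1.379375 + 1.400313)/2 = 1.389844
  f(c_6) = f(1.389844) = -0.048355
  f(a) × f(c) ≥ 0, new interval: [1.389844, 1.400313]
Iteration 7:
  c_7 = (1.389844 + 1.400313)/2 = 1.395078
  f(c_7) = f(1.395078) = -0.002295
  f(a) × f(c) ≥ 0, new interval: [1.395078, 1.400313]

After 7 iteration(s), the approximation is c_7 = 1.395078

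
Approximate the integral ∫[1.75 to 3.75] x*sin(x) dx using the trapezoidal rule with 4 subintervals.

f(x) = x*sin(x)
a = 1.75, b = 3.75, n = 4
h = (b - a)/n = 0.500000

Trapezoidal rule: (h/2)[f(x₀) + 2f(x₁) + 2f(x₂) + ... + f(xₙ)]

x_0 = 1.7500, f(x_0) = 1.721975, coefficient = 1
x_1 = 2.2500, f(x_1) = 1.750665, coefficient = 2
x_2 = 2.7500, f(x_2) = 1.049568, coefficient = 2
x_3 = 3.2500, f(x_3) = -0.351634, coefficient = 2
x_4 = 3.7500, f(x_4) = -2.143355, coefficient = 1

I ≈ (0.500000/2) × 4.475817 = 1.118954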